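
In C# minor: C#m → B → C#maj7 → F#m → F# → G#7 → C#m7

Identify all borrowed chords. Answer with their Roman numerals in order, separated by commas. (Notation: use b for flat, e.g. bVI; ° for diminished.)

Imaj7, IV

The diatonic triads in C# minor (with V from harmonic minor) are C#m, D#dim, E, F#m, G#, A, B. C#m, B, F#m, G#7 and C#m7 all belong to that set. C#maj7 (C#–E#–G#–B#) is not: scale degree 1 in C# minor carries C#m (i). In C# major the chord on that degree is C#maj7, so here it functions as Imaj7, borrowed from the parallel major. F# (F#–A#–C#) doesn't fit — on degree 4 C# minor would have F#m (iv). F# is the degree-4 chord of C# major, so it is the borrowed IV.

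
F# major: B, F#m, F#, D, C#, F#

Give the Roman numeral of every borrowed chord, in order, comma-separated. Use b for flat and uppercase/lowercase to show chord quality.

i, bVI

The diatonic triads in F# major are F#, G#m, A#m, B, C#, D#m, E#dim. B, F# and C# all belong to that set. F#m (F#–A–C#) is not: scale degree 1 in F# major carries F# (I). In F# minor the chord on that degree is F#m, so here it functions as i, borrowed from the parallel minor. D (D–F#–A) doesn't fit — on degree 6 F# major would have D#m (vi). D is the degree-6 chord of F# minor, so it is the borrowed bVI.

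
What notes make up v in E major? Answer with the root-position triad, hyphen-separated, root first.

v is built on scale degree 5, which is B in both E major and its parallel. Stacking thirds in E minor on B gives B–D–F#.

B-D-F#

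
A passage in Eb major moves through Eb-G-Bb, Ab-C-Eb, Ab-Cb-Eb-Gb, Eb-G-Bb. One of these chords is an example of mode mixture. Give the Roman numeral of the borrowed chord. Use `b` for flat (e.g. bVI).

iv7

The diatonic triads in Eb major are Eb, Fm, Gm, Ab, Bb, Cm, Ddim. Eb–G–Bb = Eb and Ab–C–Eb = Ab are both diatonic. Ab–Cb–Eb–Gb doesn't fit — on degree 4 Eb major would have Ab (IV). Abm7 is the degree-4 chord of Eb minor, so it is the borrowed iv7.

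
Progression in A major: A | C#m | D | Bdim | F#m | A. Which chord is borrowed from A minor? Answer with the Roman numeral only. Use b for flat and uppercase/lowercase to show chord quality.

ii°

In A major the diatonic chords are A, Bm, C#m, D, E, F#m, G#dim. A, C#m, D and F#m are all diatonic. Bdim (B–D–F) doesn't fit — on degree 2 A major would have Bm (ii). Bdim is the degree-2 chord of A minor, so it is the borrowed ii°.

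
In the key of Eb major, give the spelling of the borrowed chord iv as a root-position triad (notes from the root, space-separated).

iv is built on scale degree 4, which is Ab in both Eb major and its parallel. Stacking thirds in Eb minor on Ab gives Ab–Cb–Eb.

Ab Cb Eb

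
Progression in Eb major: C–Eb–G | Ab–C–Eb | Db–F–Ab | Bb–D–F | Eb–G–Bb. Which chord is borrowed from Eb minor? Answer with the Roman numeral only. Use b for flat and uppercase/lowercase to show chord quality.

bVII

The diatonic triads in Eb major are Eb, Fm, Gm, Ab, Bb, Cm, Ddim. Of the given chords, C–Eb–G = Cm, Ab–C–Eb = Ab, Bb–D–F = Bb and Eb–G–Bb = Eb are diatonic. Db–F–Ab is not: scale degree 7 in Eb major carries Ddim (vii°). In Eb minor the chord on that degree is Db, so here it functions as bVII, borrowed from the parallel minor.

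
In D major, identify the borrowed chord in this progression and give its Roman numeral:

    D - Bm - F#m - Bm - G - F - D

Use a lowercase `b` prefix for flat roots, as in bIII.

D major has the diatonic set D, Em, F#m, G, A, Bm, C#dim. D, Bm, F#m and G are all diatonic. But F (F–A–C) is foreign: the diatonic iii on degree 3 is F#m, whereas F comes from D minor. It is labeled bIII.

bIII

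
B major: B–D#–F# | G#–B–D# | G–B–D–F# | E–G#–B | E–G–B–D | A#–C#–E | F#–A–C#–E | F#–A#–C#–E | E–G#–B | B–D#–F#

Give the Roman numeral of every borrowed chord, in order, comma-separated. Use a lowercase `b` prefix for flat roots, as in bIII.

B major has the diatonic set B, C#m, D#m, E, F#, G#m, A#dim. B–D#–F# = B, G#–B–D# = G#m, E–G#–B = E, A#–C#–E = A#dim and F#–A#–C#–E = F#7 all belong to that set. G–B–D–F# doesn't fit — on degree 6 B major would have G#m (vi). Gmaj7 is the degree-6 chord of B minor, so it is the borrowed bVImaj7. E–G–B–D is not: scale degree 4 in B major carries E (IV). In B minor the chord on that degree is Em7, so here it functions as iv7, borrowed from the parallel minor. But F#–A–C#–E is foreign: the diatonic V on degree 5 is F#, whereas F#m7 comes from B minor. It is labeled v7.

bVImaj7, iv7, v7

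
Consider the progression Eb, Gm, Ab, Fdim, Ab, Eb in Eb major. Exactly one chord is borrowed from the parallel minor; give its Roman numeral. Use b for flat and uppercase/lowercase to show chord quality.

ii°

In Eb major the diatonic chords are Eb, Fm, Gm, Ab, Bb, Cm, Ddim. Eb, Gm and Ab all belong to that set. Fdim (F–Ab–Cb) doesn't fit — on degree 2 Eb major would have Fm (ii). Fdim is the degree-2 chord of Eb minor, so it is the borrowed ii°.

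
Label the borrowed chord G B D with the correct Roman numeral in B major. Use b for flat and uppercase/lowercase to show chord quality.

bVI

In B major scale degree 6 is G#; G is its lowered form, from B minor. G–B–D is a major chord — the form found in B minor, not the diatonic vi (G#m). Borrowed into B major it is written bVI.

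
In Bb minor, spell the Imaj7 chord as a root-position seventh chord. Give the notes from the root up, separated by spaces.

Bb D F A

Imaj7 is built on scale degree 1, which is Bb in both Bb minor and its parallel. Building the major-seventh chord from the parallel major on Bb: Bb–D–F–A.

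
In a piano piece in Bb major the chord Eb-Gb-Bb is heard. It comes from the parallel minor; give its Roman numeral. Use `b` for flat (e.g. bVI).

The root Eb is the diatonic 4th degree of Bb major; the borrowing shows in the chord quality. The diatonic chord on degree 4 would be Eb (IV), but Eb–Gb–Bb is the minor chord from Bb minor. As a borrowed chord it is labeled iv.

iv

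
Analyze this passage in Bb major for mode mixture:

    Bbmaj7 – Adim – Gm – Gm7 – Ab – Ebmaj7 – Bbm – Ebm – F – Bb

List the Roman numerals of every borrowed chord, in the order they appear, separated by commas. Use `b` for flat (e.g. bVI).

bVII, i, iv

Bb major has the diatonic set Bb, Cm, Dm, Eb, F, Gm, Adim. Bbmaj7, Adim, Gm, Gm7, Ebmaj7, F and Bb all belong to that set. But Ab (Ab–C–Eb) is foreign: the diatonic vii° on degree 7 is Adim, whereas Ab comes from Bb minor. It is labeled bVII. Bbm (Bb–Db–F) is not: scale degree 1 in Bb major carries Bb (I). In Bb minor the chord on that degree is Bbm, so here it functions as i, borrowed from the parallel minor. Ebm (Eb–Gb–Bb) is not: scale degree 4 in Bb major carries Eb (IV). In Bb minor the chord on that degree is Ebm, so here it functions as iv, borrowed from the parallel minor.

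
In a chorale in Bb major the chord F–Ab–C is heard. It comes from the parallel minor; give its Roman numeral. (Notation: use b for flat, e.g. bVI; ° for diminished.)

v

F is scale degree 5 in Bb major. Diatonically Bb major has F (V) on that degree; F–Ab–C is instead the minor chord native to Bb minor, so it takes the label v.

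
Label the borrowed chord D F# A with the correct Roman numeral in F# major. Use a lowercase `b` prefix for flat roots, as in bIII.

The root D is the lowered 6th scale degree — diatonically F# major has D# there. Diatonically F# major has D#m (vi) on that degree; D–F#–A is instead the major chord native to F# minor, so it takes the label bVI.

bVI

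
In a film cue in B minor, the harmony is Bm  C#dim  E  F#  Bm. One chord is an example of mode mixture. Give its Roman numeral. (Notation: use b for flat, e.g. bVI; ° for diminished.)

B minor has the diatonic set Bm, C#dim, D, Em, F#, G, A (with V from harmonic minor). Of the given chords, Bm, C#dim and F# are diatonic. E (E–G#–B) doesn't fit — on degree 4 B minor would have Em (iv). E is the degree-4 chord of B major, so it is the borrowed IV.

IV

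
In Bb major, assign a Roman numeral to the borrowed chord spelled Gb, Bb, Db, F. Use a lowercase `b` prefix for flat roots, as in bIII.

bVImaj7

Gb is the lowered form of scale degree 6 in Bb major (the diatonic degree 6 is G). The diatonic chord on degree 6 would be Gm (vi), but Gb–Bb–Db–F is the major-seventh chord from Bb minor. As a borrowed chord it is labeled bVImaj7.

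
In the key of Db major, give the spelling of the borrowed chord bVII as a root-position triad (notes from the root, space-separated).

Cb Eb Gb

Scale degree 7 in Db major is C. bVII uses the lowered form, Cb, taken from Db minor. Stacking thirds in Db minor on Cb gives Cb–Eb–Gb.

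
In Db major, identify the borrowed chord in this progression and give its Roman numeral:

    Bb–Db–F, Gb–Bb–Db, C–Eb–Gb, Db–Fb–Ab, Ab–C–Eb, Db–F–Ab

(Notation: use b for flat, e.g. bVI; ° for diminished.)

In Db major the diatonic chords are Db, Ebm, Fm, Gb, Ab, Bbm, Cdim. Bb–Db–F = Bbm, Gb–Bb–Db = Gb, C–Eb–Gb = Cdim, Ab–C–Eb = Ab and Db–F–Ab = Db are all diatonic. But Db–Fb–Ab is foreign: the diatonic I on degree 1 is Db, whereas Dbm comes from Db minor. It is labeled i.

i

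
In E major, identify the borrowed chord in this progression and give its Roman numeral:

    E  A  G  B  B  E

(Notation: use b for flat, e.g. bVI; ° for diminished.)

In E major the diatonic chords are E, F#m, G#m, A, B, C#m, D#dim. Of the given chords, E, A and B are diatonic. But G (G–B–D) is foreign: the diatonic iii on degree 3 is G#m, whereas G comes from E minor. It is labeled bIII.

bIII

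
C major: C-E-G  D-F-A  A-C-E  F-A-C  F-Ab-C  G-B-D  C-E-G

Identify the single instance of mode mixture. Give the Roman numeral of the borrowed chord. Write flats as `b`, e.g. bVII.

iv

In C major the diatonic chords are C, Dm, Em, F, G, Am, Bdim. C–E–G = C, D–F–A = Dm, A–C–E = Am, F–A–C = F and G–B–D = G all belong to that set. F–Ab–C is not: scale degree 4 in C major carries F (IV). In C minor the chord on that degree is Fm, so here it functions as iv, borrowed from the parallel minor.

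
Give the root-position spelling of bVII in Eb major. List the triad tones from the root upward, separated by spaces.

The root of bVII is the lowered 7th degree: D becomes Db. Stacking thirds in Eb minor on Db gives Db–F–Ab.

Db F Ab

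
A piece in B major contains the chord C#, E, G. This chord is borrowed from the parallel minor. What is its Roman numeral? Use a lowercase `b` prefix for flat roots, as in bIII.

The root C# is the diatonic 2nd degree of B major; the borrowing shows in the chord quality. Diatonically B major has C#m (ii) on that degree; C#–E–G is instead the diminished chord native to B minor, so it takes the label ii°.

ii°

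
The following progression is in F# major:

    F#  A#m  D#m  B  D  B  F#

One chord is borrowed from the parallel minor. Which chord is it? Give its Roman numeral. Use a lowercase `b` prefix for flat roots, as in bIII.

The diatonic triads in F# major are F#, G#m, A#m, B, C#, D#m, E#dim. F#, A#m, D#m and B all belong to that set. D (D–F#–A) doesn't fit — on degree 6 F# major would have D#m (vi). D is the degree-6 chord of F# minor, so it is the borrowed bVI.

bVI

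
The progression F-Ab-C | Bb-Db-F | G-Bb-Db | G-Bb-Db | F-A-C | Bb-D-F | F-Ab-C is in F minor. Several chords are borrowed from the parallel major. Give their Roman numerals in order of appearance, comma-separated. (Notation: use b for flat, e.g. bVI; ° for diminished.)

I, IV

The diatonic triads in F minor (with V from harmonic minor) are Fm, Gdim, Ab, Bbm, C, Db, Eb. F–Ab–C = Fm, Bb–Db–F = Bbm and G–Bb–Db = Gdim all belong to that set. F–A–C doesn't fit — on degree 1 F minor would have Fm (i). F is the degree-1 chord of F major, so it is the borrowed I. Bb–D–F doesn't fit — on degree 4 F minor would have Bbm (iv). Bb is the degree-4 chord of F major, so it is the borrowed IV.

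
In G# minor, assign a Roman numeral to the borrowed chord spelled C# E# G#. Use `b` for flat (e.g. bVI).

C# is scale degree 4 in G# minor. C#–E#–G# is a major chord — the form found in G# major, not the diatonic iv (C#m). Borrowed into G# minor it is written IV.

IV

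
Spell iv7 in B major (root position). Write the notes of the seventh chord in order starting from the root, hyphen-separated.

E-G-B-D

The root, E, is scale degree 4 — the same note in B major and B minor; only the chord quality changes. In B minor the chord on E is E–G–B–D.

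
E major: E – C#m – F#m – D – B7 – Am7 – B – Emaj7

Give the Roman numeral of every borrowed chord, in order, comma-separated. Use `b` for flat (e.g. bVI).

In E major the diatonic chords are E, F#m, G#m, A, B, C#m, D#dim. Of the given chords, E, C#m, F#m, B7, B and Emaj7 are diatonic. D (D–F#–A) doesn't fit — on degree 7 E major would have D#dim (vii°). D is the degree-7 chord of E minor, so it is the borrowed bVII. But Am7 (A–C–E–G) is foreign: the diatonic IV on degree 4 is A, whereas Am7 comes from E minor. It is labeled iv7.

bVII, iv7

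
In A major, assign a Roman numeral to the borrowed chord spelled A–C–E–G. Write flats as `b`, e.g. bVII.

The root A is the diatonic 1st degree of A major; the borrowing shows in the chord quality. A–C–E–G is a minor-seventh chord — the form found in A minor, not the diatonic I (A). Borrowed into A major it is written i7.

i7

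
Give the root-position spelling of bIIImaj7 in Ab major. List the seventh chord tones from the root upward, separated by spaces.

bIIImaj7 is built on the lowered scale degree 3. In Ab major degree 3 is C; lowered it becomes Cb. Stacking thirds in Ab minor on Cb gives Cb–Eb–Gb–Bb.

Cb Eb Gb Bb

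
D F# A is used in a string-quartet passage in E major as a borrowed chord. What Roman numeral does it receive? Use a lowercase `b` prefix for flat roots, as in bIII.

bVII

D is the lowered form of scale degree 7 in E major (the diatonic degree 7 is D#). D–F#–A is a major chord — the form found in E minor, not the diatonic vii° (D#dim). Borrowed into E major it is written bVII.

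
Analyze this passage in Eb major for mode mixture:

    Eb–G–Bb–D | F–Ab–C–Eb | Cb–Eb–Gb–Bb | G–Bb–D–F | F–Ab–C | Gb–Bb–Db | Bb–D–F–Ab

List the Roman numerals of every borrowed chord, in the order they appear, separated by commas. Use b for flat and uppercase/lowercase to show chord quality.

bVImaj7, bIII

Eb major has the diatonic set Eb, Fm, Gm, Ab, Bb, Cm, Ddim. Eb–G–Bb–D = Ebmaj7, F–Ab–C–Eb = Fm7, G–Bb–D–F = Gm7, F–Ab–C = Fm and Bb–D–F–Ab = Bb7 are all diatonic. Cb–Eb–Gb–Bb is not: scale degree 6 in Eb major carries Cm (vi). In Eb minor the chord on that degree is Cbmaj7, so here it functions as bVImaj7, borrowed from the parallel minor. Gb–Bb–Db is not: scale degree 3 in Eb major carries Gm (iii). In Eb minor the chord on that degree is Gb, so here it functions as bIII, borrowed from the parallel minor.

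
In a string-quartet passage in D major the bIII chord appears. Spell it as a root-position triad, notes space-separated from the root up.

F A C

The root of bIII is the lowered 3rd degree: F# becomes F. Stacking thirds in D minor on F gives F–A–C.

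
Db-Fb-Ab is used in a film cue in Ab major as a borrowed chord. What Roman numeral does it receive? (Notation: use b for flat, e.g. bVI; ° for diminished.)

The root Db is the diatonic 4th degree of Ab major; the borrowing shows in the chord quality. The diatonic chord on degree 4 would be Db (IV), but Db–Fb–Ab is the minor chord from Ab minor. As a borrowed chord it is labeled iv.

iv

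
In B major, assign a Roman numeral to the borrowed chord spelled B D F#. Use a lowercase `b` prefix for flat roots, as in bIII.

B is scale degree 1 in B major. B–D–F# is a minor chord — the form found in B minor, not the diatonic I (B). Borrowed into B major it is written i.

i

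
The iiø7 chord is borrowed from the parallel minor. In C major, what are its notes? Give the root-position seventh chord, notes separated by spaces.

iiø7 is built on scale degree 2, which is D in both C major and its parallel. Stacking thirds in C minor on D gives D–F–Ab–C.

D F Ab C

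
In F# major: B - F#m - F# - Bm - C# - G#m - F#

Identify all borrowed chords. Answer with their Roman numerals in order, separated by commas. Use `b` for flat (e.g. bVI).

In F# major the diatonic chords are F#, G#m, A#m, B, C#, D#m, E#dim. Of the given chords, B, F#, C# and G#m are diatonic. F#m (F#–A–C#) is not: scale degree 1 in F# major carries F# (I). In F# minor the chord on that degree is F#m, so here it functions as i, borrowed from the parallel minor. Bm (B–D–F#) is not: scale degree 4 in F# major carries B (IV). In F# minor the chord on that degree is Bm, so here it functions as iv, borrowed from the parallel minor.

i, iv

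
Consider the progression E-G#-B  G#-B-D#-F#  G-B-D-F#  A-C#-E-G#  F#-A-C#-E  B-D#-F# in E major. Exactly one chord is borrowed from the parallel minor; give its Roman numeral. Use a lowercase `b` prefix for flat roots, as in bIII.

The diatonic triads in E major are E, F#m, G#m, A, B, C#m, D#dim. E–G#–B = E, G#–B–D#–F# = G#m7, A–C#–E–G# = Amaj7, F#–A–C#–E = F#m7 and B–D#–F# = B all belong to that set. But G–B–D–F# is foreign: the diatonic iii on degree 3 is G#m, whereas Gmaj7 comes from E minor. It is labeled bIIImaj7.

bIIImaj7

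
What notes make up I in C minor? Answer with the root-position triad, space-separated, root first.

C E G

I is built on scale degree 1, which is C in both C minor and its parallel. Building the major chord from the parallel major on C: C–E–G.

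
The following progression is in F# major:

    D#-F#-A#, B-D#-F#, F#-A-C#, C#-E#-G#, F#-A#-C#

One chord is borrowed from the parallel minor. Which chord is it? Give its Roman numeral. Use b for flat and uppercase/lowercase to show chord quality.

i

F# major has the diatonic set F#, G#m, A#m, B, C#, D#m, E#dim. D#–F#–A# = D#m, B–D#–F# = B, C#–E#–G# = C# and F#–A#–C# = F# are all diatonic. F#–A–C# is not: scale degree 1 in F# major carries F# (I). In F# minor the chord on that degree is F#m, so here it functions as i, borrowed from the parallel minor.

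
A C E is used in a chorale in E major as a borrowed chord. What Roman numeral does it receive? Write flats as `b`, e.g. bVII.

A is scale degree 4 in E major. A–C–E is a minor chord — the form found in E minor, not the diatonic IV (A). Borrowed into E major it is written iv.

iv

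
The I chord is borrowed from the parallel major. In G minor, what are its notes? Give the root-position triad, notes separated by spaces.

G B D

I is built on scale degree 1, which is G in both G minor and its parallel. Stacking thirds in G major on G gives G–B–D.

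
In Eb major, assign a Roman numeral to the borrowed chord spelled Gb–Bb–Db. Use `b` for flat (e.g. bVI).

The root Gb is the lowered 3rd scale degree — diatonically Eb major has G there. Diatonically Eb major has Gm (iii) on that degree; Gb–Bb–Db is instead the major chord native to Eb minor, so it takes the label bIII.

bIII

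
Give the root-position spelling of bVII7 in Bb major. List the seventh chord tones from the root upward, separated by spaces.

Ab C Eb Gb

The root of bVII7 is the lowered 7th degree: A becomes Ab. Building the dominant-seventh chord from the parallel minor on Ab: Ab–C–Eb–Gb.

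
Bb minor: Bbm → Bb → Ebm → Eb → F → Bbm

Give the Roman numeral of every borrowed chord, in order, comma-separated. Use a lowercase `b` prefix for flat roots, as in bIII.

I, IV

The diatonic triads in Bb minor (with V from harmonic minor) are Bbm, Cdim, Db, Ebm, F, Gb, Ab. Of the given chords, Bbm, Ebm and F are diatonic. But Bb (Bb–D–F) is foreign: the diatonic i on degree 1 is Bbm, whereas Bb comes from Bb major. It is labeled I. But Eb (Eb–G–Bb) is foreign: the diatonic iv on degree 4 is Ebm, whereas Eb comes from Bb major. It is labeled IV.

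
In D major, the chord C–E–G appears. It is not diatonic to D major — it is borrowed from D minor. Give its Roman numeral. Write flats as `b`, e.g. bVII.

In D major scale degree 7 is C#; C is its lowered form, from D minor. The diatonic chord on degree 7 would be C#dim (vii°), but C–E–G is the major chord from D minor. As a borrowed chord it is labeled bVII.

bVII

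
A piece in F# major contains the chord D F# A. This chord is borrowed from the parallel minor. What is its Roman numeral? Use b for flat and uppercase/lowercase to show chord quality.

bVI

The root D is the lowered 6th scale degree — diatonically F# major has D# there. The diatonic chord on degree 6 would be D#m (vi), but D–F#–A is the major chord from F# minor. As a borrowed chord it is labeled bVI.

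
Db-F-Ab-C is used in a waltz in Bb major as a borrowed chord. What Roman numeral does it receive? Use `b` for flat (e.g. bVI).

bIIImaj7

The root Db is the lowered 3rd scale degree — diatonically Bb major has D there. Db–F–Ab–C is a major-seventh chord — the form found in Bb minor, not the diatonic iii (Dm). Borrowed into Bb major it is written bIIImaj7.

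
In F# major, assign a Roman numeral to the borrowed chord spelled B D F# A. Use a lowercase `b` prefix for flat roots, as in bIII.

The root B is the diatonic 4th degree of F# major; the borrowing shows in the chord quality. B–D–F#–A is a minor-seventh chord — the form found in F# minor, not the diatonic IV (B). Borrowed into F# major it is written iv7.

iv7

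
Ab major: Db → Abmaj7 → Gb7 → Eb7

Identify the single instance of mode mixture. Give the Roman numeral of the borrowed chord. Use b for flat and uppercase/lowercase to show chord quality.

The diatonic triads in Ab major are Ab, Bbm, Cm, Db, Eb, Fm, Gdim. Db, Abmaj7 and Eb7 are all diatonic. But Gb7 (Gb–Bb–Db–Fb) is foreign: the diatonic vii° on degree 7 is Gdim, whereas Gb7 comes from Ab minor. It is labeled bVII7.

bVII7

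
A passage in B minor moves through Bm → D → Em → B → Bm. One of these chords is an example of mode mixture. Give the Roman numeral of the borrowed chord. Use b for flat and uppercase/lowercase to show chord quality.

I

B minor has the diatonic set Bm, C#dim, D, Em, F#, G, A (with V from harmonic minor). Bm, D and Em all belong to that set. But B (B–D#–F#) is foreign: the diatonic i on degree 1 is Bm, whereas B comes from B major. It is labeled I.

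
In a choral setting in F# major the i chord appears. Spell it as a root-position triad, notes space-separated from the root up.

F# A C#

The root, F#, is scale degree 1 — the same note in F# major and F# minor; only the chord quality changes. Stacking thirds in F# minor on F# gives F#–A–C#.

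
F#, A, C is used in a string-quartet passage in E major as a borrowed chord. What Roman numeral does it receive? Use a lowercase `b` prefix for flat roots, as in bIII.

ii°

F# is scale degree 2 in E major. The diatonic chord on degree 2 would be F#m (ii), but F#–A–C is the diminished chord from E minor. As a borrowed chord it is labeled ii°.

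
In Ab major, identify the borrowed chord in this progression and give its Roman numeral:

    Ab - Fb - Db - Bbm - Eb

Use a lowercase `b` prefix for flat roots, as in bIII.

In Ab major the diatonic chords are Ab, Bbm, Cm, Db, Eb, Fm, Gdim. Ab, Db, Bbm and Eb all belong to that set. Fb (Fb–Ab–Cb) doesn't fit — on degree 6 Ab major would have Fm (vi). Fb is the degree-6 chord of Ab minor, so it is the borrowed bVI.

bVI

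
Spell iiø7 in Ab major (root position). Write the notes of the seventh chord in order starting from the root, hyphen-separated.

The root, Bb, is scale degree 2 — the same note in Ab major and Ab minor; only the chord quality changes. In Ab minor the chord on Bb is Bb–Db–Fb–Ab.

Bb-Db-Fb-Ab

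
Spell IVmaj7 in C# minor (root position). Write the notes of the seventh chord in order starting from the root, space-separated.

F# A# C# E#

The root, F#, is scale degree 4 — the same note in C# minor and C# major; only the chord quality changes. Stacking thirds in C# major on F# gives F#–A#–C#–E#.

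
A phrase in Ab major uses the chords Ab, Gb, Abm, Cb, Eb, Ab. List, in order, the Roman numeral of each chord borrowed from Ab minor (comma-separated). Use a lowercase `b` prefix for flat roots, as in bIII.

Ab major has the diatonic set Ab, Bbm, Cm, Db, Eb, Fm, Gdim. Ab and Eb both belong to that set. Gb (Gb–Bb–Db) is not: scale degree 7 in Ab major carries Gdim (vii°). In Ab minor the chord on that degree is Gb, so here it functions as bVII, borrowed from the parallel minor. Abm (Ab–Cb–Eb) is not: scale degree 1 in Ab major carries Ab (I). In Ab minor the chord on that degree is Abm, so here it functions as i, borrowed from the parallel minor. Cb (Cb–Eb–Gb) doesn't fit — on degree 3 Ab major would have Cm (iii). Cb is the degree-3 chord of Ab minor, so it is the borrowed bIII.

bVII, i, bIII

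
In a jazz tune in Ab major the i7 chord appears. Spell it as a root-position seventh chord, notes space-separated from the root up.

The root, Ab, is scale degree 1 — the same note in Ab major and Ab minor; only the chord quality changes. In Ab minor the chord on Ab is Ab–Cb–Eb–Gb.

Ab Cb Eb Gb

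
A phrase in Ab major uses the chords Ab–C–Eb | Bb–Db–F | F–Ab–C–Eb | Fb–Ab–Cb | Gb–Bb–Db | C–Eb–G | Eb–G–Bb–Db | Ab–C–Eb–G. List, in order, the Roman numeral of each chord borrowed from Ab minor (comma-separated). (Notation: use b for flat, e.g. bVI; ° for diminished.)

Ab major has the diatonic set Ab, Bbm, Cm, Db, Eb, Fm, Gdim. Ab–C–Eb = Ab, Bb–Db–F = Bbm, F–Ab–C–Eb = Fm7, C–Eb–G = Cm, Eb–G–Bb–Db = Eb7 and Ab–C–Eb–G = Abmaj7 all belong to that set. But Fb–Ab–Cb is foreign: the diatonic vi on degree 6 is Fm, whereas Fb comes from Ab minor. It is labeled bVI. But Gb–Bb–Db is foreign: the diatonic vii° on degree 7 is Gdim, whereas Gb comes from Ab minor. It is labeled bVII.

bVI, bVII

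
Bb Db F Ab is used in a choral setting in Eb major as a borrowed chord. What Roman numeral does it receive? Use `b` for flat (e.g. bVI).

Bb is scale degree 5 in Eb major. Diatonically Eb major has Bb (V) on that degree; Bb–Db–F–Ab is instead the minor-seventh chord native to Eb minor, so it takes the label v7.

v7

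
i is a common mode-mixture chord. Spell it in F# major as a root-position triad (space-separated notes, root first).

The root, F#, is scale degree 1 — the same note in F# major and F# minor; only the chord quality changes. Building the minor chord from the parallel minor on F#: F#–A–C#.

F# A C#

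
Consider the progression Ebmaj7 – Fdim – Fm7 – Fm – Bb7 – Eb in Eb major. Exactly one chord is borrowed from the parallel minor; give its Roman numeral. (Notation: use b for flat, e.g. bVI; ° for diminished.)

In Eb major the diatonic chords are Eb, Fm, Gm, Ab, Bb, Cm, Ddim. Ebmaj7, Fm7, Fm, Bb7 and Eb all belong to that set. Fdim (F–Ab–Cb) is not: scale degree 2 in Eb major carries Fm (ii). In Eb minor the chord on that degree is Fdim, so here it functions as ii°, borrowed from the parallel minor.

ii°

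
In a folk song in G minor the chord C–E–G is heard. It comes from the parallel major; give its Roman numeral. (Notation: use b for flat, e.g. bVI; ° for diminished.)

C is scale degree 4 in G minor. The diatonic chord on degree 4 would be Cm (iv), but C–E–G is the major chord from G major. As a borrowed chord it is labeled IV.

IV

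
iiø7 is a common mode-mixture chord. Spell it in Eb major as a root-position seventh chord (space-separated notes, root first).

iiø7 is built on scale degree 2, which is F in both Eb major and its parallel. Stacking thirds in Eb minor on F gives F–Ab–Cb–Eb.

F Ab Cb Eb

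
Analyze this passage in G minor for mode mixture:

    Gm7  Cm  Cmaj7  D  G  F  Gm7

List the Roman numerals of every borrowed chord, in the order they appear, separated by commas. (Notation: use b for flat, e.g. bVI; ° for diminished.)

The diatonic triads in G minor (with V from harmonic minor) are Gm, Adim, Bb, Cm, D, Eb, F. Gm7, Cm, D and F all belong to that set. But Cmaj7 (C–E–G–B) is foreign: the diatonic iv on degree 4 is Cm, whereas Cmaj7 comes from G major. It is labeled IVmaj7. G (G–B–D) is not: scale degree 1 in G minor carries Gm (i). In G major the chord on that degree is G, so here it functions as I, borrowed from the parallel major.

IVmaj7, I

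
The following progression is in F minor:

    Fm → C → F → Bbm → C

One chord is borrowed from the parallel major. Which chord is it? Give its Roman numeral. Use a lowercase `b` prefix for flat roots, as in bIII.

I

In F minor (with V from harmonic minor) the diatonic chords are Fm, Gdim, Ab, Bbm, C, Db, Eb. Fm, C and Bbm are all diatonic. F (F–A–C) doesn't fit — on degree 1 F minor would have Fm (i). F is the degree-1 chord of F major, so it is the borrowed I.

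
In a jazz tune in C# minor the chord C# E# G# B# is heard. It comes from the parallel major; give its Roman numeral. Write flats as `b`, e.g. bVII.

C# is scale degree 1 in C# minor. The diatonic chord on degree 1 would be C#m (i), but C#–E#–G#–B# is the major-seventh chord from C# major. As a borrowed chord it is labeled Imaj7.

Imaj7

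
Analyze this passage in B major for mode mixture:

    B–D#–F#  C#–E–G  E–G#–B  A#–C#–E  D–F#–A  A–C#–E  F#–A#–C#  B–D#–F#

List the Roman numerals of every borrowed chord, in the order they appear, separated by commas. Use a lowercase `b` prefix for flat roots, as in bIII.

ii°, bIII, bVII

The diatonic triads in B major are B, C#m, D#m, E, F#, G#m, A#dim. Of the given chords, B–D#–F# = B, E–G#–B = E, A#–C#–E = A#dim and F#–A#–C# = F# are diatonic. C#–E–G is not: scale degree 2 in B major carries C#m (ii). In B minor the chord on that degree is C#dim, so here it functions as ii°, borrowed from the parallel minor. D–F#–A is not: scale degree 3 in B major carries D#m (iii). In B minor the chord on that degree is D, so here it functions as bIII, borrowed from the parallel minor. A–C#–E doesn't fit — on degree 7 B major would have A#dim (vii°). A is the degree-7 chord of B minor, so it is the borrowed bVII.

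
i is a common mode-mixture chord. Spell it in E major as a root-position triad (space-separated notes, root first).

E G B

The root, E, is scale degree 1 — the same note in E major and E minor; only the chord quality changes. In E minor the chord on E is E–G–B.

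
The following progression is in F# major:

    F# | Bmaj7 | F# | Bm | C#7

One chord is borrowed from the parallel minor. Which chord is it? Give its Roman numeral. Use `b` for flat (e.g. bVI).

The diatonic triads in F# major are F#, G#m, A#m, B, C#, D#m, E#dim. F#, Bmaj7 and C#7 all belong to that set. Bm (B–D–F#) is not: scale degree 4 in F# major carries B (IV). In F# minor the chord on that degree is Bm, so here it functions as iv, borrowed from the parallel minor.

iv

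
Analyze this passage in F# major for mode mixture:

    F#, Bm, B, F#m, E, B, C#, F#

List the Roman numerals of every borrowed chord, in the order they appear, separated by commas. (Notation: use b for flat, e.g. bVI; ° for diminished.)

iv, i, bVII

The diatonic triads in F# major are F#, G#m, A#m, B, C#, D#m, E#dim. Of the given chords, F#, B and C# are diatonic. Bm (B–D–F#) doesn't fit — on degree 4 F# major would have B (IV). Bm is the degree-4 chord of F# minor, so it is the borrowed iv. But F#m (F#–A–C#) is foreign: the diatonic I on degree 1 is F#, whereas F#m comes from F# minor. It is labeled i. E (E–G#–B) is not: scale degree 7 in F# major carries E#dim (vii°). In F# minor the chord on that degree is E, so here it functions as bVII, borrowed from the parallel minor.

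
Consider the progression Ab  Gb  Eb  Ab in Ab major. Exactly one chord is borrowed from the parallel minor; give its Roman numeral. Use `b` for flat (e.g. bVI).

The diatonic triads in Ab major are Ab, Bbm, Cm, Db, Eb, Fm, Gdim. Ab and Eb both belong to that set. But Gb (Gb–Bb–Db) is foreign: the diatonic vii° on degree 7 is Gdim, whereas Gb comes from Ab minor. It is labeled bVII.

bVII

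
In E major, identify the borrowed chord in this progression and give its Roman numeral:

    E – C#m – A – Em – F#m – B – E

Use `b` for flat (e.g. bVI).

i

E major has the diatonic set E, F#m, G#m, A, B, C#m, D#dim. Of the given chords, E, C#m, A, F#m and B are diatonic. But Em (E–G–B) is foreign: the diatonic I on degree 1 is E, whereas Em comes from E minor. It is labeled i.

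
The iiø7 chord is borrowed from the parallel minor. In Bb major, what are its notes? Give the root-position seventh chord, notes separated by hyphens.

C-Eb-Gb-Bb

The root, C, is scale degree 2 — the same note in Bb major and Bb minor; only the chord quality changes. Stacking thirds in Bb minor on C gives C–Eb–Gb–Bb.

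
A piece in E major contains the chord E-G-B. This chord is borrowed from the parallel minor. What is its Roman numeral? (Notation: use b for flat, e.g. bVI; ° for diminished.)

i

E is scale degree 1 in E major. The diatonic chord on degree 1 would be E (I), but E–G–B is the minor chord from E minor. As a borrowed chord it is labeled i.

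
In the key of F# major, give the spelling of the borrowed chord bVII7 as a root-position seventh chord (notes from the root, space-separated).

E G# B D

The root of bVII7 is the lowered 7th degree: E# becomes E. Stacking thirds in F# minor on E gives E–G#–B–D.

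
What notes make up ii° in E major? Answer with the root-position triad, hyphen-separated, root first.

F#-A-C

The root, F#, is scale degree 2 — the same note in E major and E minor; only the chord quality changes. In E minor the chord on F# is F#–A–C.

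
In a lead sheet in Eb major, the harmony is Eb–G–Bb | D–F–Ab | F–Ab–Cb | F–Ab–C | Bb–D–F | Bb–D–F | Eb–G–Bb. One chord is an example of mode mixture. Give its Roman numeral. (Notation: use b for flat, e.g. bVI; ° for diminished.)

Eb major has the diatonic set Eb, Fm, Gm, Ab, Bb, Cm, Ddim. Eb–G–Bb = Eb, D–F–Ab = Ddim, F–Ab–C = Fm and Bb–D–F = Bb all belong to that set. F–Ab–Cb is not: scale degree 2 in Eb major carries Fm (ii). In Eb minor the chord on that degree is Fdim, so here it functions as ii°, borrowed from the parallel minor.

ii°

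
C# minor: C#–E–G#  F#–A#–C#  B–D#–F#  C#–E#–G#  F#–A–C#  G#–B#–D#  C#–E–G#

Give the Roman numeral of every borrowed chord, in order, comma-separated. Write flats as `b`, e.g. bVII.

IV, I

The diatonic triads in C# minor (with V from harmonic minor) are C#m, D#dim, E, F#m, G#, A, B. Of the given chords, C#–E–G# = C#m, B–D#–F# = B, F#–A–C# = F#m and G#–B#–D# = G# are diatonic. But F#–A#–C# is foreign: the diatonic iv on degree 4 is F#m, whereas F# comes from C# major. It is labeled IV. C#–E#–G# doesn't fit — on degree 1 C# minor would have C#m (i). C# is the degree-1 chord of C# major, so it is the borrowed I.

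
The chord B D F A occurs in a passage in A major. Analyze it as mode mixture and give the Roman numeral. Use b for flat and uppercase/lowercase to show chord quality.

The root B is the diatonic 2nd degree of A major; the borrowing shows in the chord quality. Diatonically A major has Bm (ii) on that degree; B–D–F–A is instead the half-diminished-seventh chord native to A minor, so it takes the label iiø7.

iiø7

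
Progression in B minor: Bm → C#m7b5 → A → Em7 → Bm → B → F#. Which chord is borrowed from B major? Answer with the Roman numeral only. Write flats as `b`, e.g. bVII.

B minor has the diatonic set Bm, C#dim, D, Em, F#, G, A (with V from harmonic minor). Bm, C#m7b5, A, Em7 and F# are all diatonic. B (B–D#–F#) is not: scale degree 1 in B minor carries Bm (i). In B major the chord on that degree is B, so here it functions as I, borrowed from the parallel major.

I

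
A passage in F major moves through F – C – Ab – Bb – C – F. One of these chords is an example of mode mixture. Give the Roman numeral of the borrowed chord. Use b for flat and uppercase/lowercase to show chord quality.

In F major the diatonic chords are F, Gm, Am, Bb, C, Dm, Edim. F, C and Bb all belong to that set. But Ab (Ab–C–Eb) is foreign: the diatonic iii on degree 3 is Am, whereas Ab comes from F minor. It is labeled bIII.

bIII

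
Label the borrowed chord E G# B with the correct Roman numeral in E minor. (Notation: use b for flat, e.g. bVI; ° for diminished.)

E is scale degree 1 in E minor. E–G#–B is a major chord — the form found in E major, not the diatonic i (Em). Borrowed into E minor it is written I.

I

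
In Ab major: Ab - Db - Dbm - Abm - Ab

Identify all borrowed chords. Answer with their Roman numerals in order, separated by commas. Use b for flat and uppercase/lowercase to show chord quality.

Ab major has the diatonic set Ab, Bbm, Cm, Db, Eb, Fm, Gdim. Ab and Db are both diatonic. Dbm (Db–Fb–Ab) doesn't fit — on degree 4 Ab major would have Db (IV). Dbm is the degree-4 chord of Ab minor, so it is the borrowed iv. But Abm (Ab–Cb–Eb) is foreign: the diatonic I on degree 1 is Ab, whereas Abm comes from Ab minor. It is labeled i.

iv, i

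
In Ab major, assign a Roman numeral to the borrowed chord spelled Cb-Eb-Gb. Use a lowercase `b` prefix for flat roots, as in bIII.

The root Cb is the lowered 3rd scale degree — diatonically Ab major has C there. Cb–Eb–Gb is a major chord — the form found in Ab minor, not the diatonic iii (Cm). Borrowed into Ab major it is written bIII.

bIII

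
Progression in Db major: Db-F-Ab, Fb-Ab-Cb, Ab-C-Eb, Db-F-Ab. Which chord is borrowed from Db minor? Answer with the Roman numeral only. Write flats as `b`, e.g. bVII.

bIII

Db major has the diatonic set Db, Ebm, Fm, Gb, Ab, Bbm, Cdim. Db–F–Ab = Db and Ab–C–Eb = Ab both belong to that set. But Fb–Ab–Cb is foreign: the diatonic iii on degree 3 is Fm, whereas Fb comes from Db minor. It is labeled bIII.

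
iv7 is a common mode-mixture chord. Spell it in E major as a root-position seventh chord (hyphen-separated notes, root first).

The root, A, is scale degree 4 — the same note in E major and E minor; only the chord quality changes. In E minor the chord on A is A–C–E–G.

A-C-E-G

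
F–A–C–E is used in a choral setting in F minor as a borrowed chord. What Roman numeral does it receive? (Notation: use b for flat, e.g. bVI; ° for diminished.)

F is scale degree 1 in F minor. The diatonic chord on degree 1 would be Fm (i), but F–A–C–E is the major-seventh chord from F major. As a borrowed chord it is labeled Imaj7.

Imaj7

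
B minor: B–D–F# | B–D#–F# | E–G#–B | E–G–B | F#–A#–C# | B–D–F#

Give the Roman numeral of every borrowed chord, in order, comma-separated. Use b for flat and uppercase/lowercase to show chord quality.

I, IV

In B minor (with V from harmonic minor) the diatonic chords are Bm, C#dim, D, Em, F#, G, A. B–D–F# = Bm, E–G–B = Em and F#–A#–C# = F# all belong to that set. But B–D#–F# is foreign: the diatonic i on degree 1 is Bm, whereas B comes from B major. It is labeled I. E–G#–B is not: scale degree 4 in B minor carries Em (iv). In B major the chord on that degree is E, so here it functions as IV, borrowed from the parallel major.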